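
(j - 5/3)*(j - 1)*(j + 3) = j^3 + j^2/3 - 19*j/3 + 5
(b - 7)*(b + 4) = b^2 - 3*b - 28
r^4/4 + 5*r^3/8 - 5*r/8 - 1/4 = (r/4 + 1/2)*(r - 1)*(r + 1/2)*(r + 1)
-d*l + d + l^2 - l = (-d + l)*(l - 1)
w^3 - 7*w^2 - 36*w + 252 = (w - 7)*(w - 6)*(w + 6)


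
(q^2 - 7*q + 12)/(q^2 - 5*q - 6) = (-q^2 + 7*q - 12)/(-q^2 + 5*q + 6)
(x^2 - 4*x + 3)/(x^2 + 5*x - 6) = (x - 3)/(x + 6)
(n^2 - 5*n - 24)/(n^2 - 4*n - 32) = (n + 3)/(n + 4)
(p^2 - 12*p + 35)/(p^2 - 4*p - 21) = (p - 5)/(p + 3)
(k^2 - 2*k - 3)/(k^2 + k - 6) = (k^2 - 2*k - 3)/(k^2 + k - 6)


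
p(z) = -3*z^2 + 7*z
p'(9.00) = -47.00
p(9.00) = -180.00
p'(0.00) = 7.00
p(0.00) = 0.00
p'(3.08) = -11.48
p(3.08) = -6.90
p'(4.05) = -17.30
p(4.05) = -20.86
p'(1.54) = -2.24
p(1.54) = 3.67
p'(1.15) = 0.10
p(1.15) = 4.08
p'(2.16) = -5.96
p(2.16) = 1.12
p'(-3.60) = 28.60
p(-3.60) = -64.08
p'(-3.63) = 28.78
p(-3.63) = -64.94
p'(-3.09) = 25.54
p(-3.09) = -50.27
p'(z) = 7 - 6*z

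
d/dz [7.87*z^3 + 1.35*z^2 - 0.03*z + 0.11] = 23.61*z^2 + 2.7*z - 0.03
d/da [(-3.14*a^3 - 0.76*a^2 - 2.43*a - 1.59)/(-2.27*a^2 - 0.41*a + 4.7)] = (7.1278*a^4 + 2.5748*a^3 - 49.4785*a^2 - 14.3626*a - 12.0729)/(5.1529*a^4 + 1.8614*a^3 - 21.1699*a^2 - 3.854*a + 22.09)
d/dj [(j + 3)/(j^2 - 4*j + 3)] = (j^2 - 4*j - 2*(j - 2)*(j + 3) + 3)/(j^2 - 4*j + 3)^2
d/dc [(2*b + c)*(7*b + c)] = 9*b + 2*c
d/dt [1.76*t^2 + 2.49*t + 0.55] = 3.52*t + 2.49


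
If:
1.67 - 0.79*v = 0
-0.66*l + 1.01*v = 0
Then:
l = 3.23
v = 2.11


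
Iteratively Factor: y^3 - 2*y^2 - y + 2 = (y + 1)*(y^2 - 3*y + 2) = (y - 2)*(y + 1)*(y - 1)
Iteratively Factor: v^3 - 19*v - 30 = (v - 5)*(v^2 + 5*v + 6) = (v - 5)*(v + 3)*(v + 2)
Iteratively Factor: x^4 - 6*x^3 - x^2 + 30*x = (x - 3)*(x^3 - 3*x^2 - 10*x) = x*(x - 3)*(x^2 - 3*x - 10) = x*(x - 3)*(x + 2)*(x - 5)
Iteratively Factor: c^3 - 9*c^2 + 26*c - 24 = (c - 3)*(c^2 - 6*c + 8) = (c - 3)*(c - 2)*(c - 4)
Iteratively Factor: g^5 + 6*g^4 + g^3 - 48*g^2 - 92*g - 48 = (g - 3)*(g^4 + 9*g^3 + 28*g^2 + 36*g + 16) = (g - 3)*(g + 2)*(g^3 + 7*g^2 + 14*g + 8) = (g - 3)*(g + 2)^2*(g^2 + 5*g + 4) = (g - 3)*(g + 2)^2*(g + 4)*(g + 1)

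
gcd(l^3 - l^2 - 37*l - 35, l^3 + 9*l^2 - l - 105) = l + 5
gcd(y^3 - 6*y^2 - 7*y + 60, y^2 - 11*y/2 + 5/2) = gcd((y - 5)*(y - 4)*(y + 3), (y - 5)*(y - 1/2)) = y - 5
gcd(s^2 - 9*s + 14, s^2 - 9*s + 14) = s^2 - 9*s + 14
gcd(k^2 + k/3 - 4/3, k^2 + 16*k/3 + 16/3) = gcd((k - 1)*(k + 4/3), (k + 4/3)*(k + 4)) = k + 4/3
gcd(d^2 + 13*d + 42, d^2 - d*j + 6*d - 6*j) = d + 6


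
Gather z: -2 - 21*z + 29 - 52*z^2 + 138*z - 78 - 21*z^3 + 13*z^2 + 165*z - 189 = -21*z^3 - 39*z^2 + 282*z - 240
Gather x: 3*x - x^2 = -x^2 + 3*x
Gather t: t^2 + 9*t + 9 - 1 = t^2 + 9*t + 8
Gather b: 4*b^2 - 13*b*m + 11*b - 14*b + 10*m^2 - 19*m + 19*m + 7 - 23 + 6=4*b^2 + b*(-13*m - 3) + 10*m^2 - 10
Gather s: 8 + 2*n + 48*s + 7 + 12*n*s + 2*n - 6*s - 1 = 4*n + s*(12*n + 42) + 14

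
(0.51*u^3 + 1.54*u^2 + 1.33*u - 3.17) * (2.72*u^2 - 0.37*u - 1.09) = 1.3872*u^5 + 4.0001*u^4 + 2.4919*u^3 - 10.7931*u^2 - 0.2768*u + 3.4553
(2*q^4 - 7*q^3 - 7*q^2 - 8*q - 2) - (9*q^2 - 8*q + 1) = 2*q^4 - 7*q^3 - 16*q^2 - 3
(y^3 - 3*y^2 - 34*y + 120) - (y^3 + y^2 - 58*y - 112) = -4*y^2 + 24*y + 232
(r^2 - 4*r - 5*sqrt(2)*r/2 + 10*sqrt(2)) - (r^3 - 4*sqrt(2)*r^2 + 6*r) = -r^3 + r^2 + 4*sqrt(2)*r^2 - 10*r - 5*sqrt(2)*r/2 + 10*sqrt(2)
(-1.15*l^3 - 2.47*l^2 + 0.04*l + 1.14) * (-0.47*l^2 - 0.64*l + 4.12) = 0.5405*l^5 + 1.8969*l^4 - 3.176*l^3 - 10.7378*l^2 - 0.5648*l + 4.6968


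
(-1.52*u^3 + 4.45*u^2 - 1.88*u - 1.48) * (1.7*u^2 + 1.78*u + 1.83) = -2.584*u^5 + 4.8594*u^4 + 1.9434*u^3 + 2.2811*u^2 - 6.0748*u - 2.7084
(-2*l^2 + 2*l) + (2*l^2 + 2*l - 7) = 4*l - 7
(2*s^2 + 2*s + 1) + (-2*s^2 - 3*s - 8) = -s - 7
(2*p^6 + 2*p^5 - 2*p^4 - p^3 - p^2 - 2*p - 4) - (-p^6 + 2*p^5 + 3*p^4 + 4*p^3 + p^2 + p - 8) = 3*p^6 - 5*p^4 - 5*p^3 - 2*p^2 - 3*p + 4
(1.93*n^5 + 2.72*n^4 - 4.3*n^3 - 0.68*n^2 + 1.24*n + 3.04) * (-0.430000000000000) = -0.8299*n^5 - 1.1696*n^4 + 1.849*n^3 + 0.2924*n^2 - 0.5332*n - 1.3072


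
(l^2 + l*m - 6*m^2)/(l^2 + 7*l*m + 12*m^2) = (l - 2*m)/(l + 4*m)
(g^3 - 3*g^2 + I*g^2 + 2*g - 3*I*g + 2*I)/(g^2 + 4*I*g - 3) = (g^2 - 3*g + 2)/(g + 3*I)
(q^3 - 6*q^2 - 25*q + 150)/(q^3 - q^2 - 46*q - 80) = (q^2 - 11*q + 30)/(q^2 - 6*q - 16)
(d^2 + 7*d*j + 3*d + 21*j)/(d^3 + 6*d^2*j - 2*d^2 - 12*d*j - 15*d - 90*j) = (d + 7*j)/(d^2 + 6*d*j - 5*d - 30*j)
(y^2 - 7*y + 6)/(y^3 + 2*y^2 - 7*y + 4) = (y - 6)/(y^2 + 3*y - 4)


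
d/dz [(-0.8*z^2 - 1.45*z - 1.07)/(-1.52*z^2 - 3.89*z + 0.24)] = (0.908000000000001*z^2 - 3.6368*z - 4.5103)/(2.3104*z^4 + 11.8256*z^3 + 14.4025*z^2 - 1.8672*z + 0.0576)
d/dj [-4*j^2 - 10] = -8*j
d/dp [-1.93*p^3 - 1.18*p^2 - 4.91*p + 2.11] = -5.79*p^2 - 2.36*p - 4.91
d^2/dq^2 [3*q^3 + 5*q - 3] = 18*q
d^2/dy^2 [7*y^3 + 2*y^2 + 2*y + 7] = 42*y + 4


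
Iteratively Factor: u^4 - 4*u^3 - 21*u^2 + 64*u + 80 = (u - 5)*(u^3 + u^2 - 16*u - 16) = (u - 5)*(u + 1)*(u^2 - 16) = (u - 5)*(u + 1)*(u + 4)*(u - 4)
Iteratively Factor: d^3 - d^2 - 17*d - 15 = (d + 3)*(d^2 - 4*d - 5) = (d + 1)*(d + 3)*(d - 5)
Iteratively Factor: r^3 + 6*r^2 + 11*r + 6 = (r + 3)*(r^2 + 3*r + 2) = (r + 2)*(r + 3)*(r + 1)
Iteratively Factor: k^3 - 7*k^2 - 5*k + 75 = (k - 5)*(k^2 - 2*k - 15) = (k - 5)^2*(k + 3)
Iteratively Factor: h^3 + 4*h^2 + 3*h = (h + 1)*(h^2 + 3*h) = (h + 1)*(h + 3)*(h)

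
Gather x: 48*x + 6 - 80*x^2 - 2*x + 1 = -80*x^2 + 46*x + 7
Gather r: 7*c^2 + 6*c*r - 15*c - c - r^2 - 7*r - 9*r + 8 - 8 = 7*c^2 - 16*c - r^2 + r*(6*c - 16)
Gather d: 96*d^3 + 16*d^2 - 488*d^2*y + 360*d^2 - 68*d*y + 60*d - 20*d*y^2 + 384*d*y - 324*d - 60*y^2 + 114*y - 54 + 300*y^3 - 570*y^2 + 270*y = 96*d^3 + d^2*(376 - 488*y) + d*(-20*y^2 + 316*y - 264) + 300*y^3 - 630*y^2 + 384*y - 54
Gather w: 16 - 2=14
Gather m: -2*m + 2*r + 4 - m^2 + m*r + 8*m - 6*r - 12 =-m^2 + m*(r + 6) - 4*r - 8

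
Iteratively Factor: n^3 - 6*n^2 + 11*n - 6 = (n - 3)*(n^2 - 3*n + 2) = (n - 3)*(n - 1)*(n - 2)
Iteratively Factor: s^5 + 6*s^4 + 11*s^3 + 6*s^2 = (s + 2)*(s^4 + 4*s^3 + 3*s^2) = s*(s + 2)*(s^3 + 4*s^2 + 3*s) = s*(s + 2)*(s + 3)*(s^2 + s) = s*(s + 1)*(s + 2)*(s + 3)*(s)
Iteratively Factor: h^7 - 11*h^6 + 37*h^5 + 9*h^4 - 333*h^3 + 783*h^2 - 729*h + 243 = (h - 3)*(h^6 - 8*h^5 + 13*h^4 + 48*h^3 - 189*h^2 + 216*h - 81) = (h - 3)^2*(h^5 - 5*h^4 - 2*h^3 + 42*h^2 - 63*h + 27) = (h - 3)^2*(h - 1)*(h^4 - 4*h^3 - 6*h^2 + 36*h - 27) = (h - 3)^2*(h - 1)*(h + 3)*(h^3 - 7*h^2 + 15*h - 9) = (h - 3)^3*(h - 1)*(h + 3)*(h^2 - 4*h + 3) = (h - 3)^4*(h - 1)*(h + 3)*(h - 1)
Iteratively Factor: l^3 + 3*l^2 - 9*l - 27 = (l - 3)*(l^2 + 6*l + 9) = (l - 3)*(l + 3)*(l + 3)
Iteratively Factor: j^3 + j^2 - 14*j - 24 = (j + 2)*(j^2 - j - 12) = (j + 2)*(j + 3)*(j - 4)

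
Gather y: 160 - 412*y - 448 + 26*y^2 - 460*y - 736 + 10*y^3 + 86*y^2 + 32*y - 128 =10*y^3 + 112*y^2 - 840*y - 1152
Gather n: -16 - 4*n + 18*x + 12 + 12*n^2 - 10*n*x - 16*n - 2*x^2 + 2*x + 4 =12*n^2 + n*(-10*x - 20) - 2*x^2 + 20*x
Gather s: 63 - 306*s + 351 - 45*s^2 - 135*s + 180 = -45*s^2 - 441*s + 594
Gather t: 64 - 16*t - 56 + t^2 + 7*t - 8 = t^2 - 9*t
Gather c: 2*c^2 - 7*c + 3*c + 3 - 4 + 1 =2*c^2 - 4*c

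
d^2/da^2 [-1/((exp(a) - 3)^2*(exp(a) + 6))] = 9*(-exp(3*a) - 6*exp(2*a) - 21*exp(a) - 18)*exp(a)/(exp(7*a) + 6*exp(6*a) - 54*exp(5*a) - 216*exp(4*a) + 1377*exp(3*a) + 1458*exp(2*a) - 14580*exp(a) + 17496)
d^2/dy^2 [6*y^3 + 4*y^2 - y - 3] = 36*y + 8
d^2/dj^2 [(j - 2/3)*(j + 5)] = 2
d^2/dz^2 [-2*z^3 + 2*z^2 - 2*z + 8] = 4 - 12*z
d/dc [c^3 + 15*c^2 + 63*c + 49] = 3*c^2 + 30*c + 63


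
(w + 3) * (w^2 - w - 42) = w^3 + 2*w^2 - 45*w - 126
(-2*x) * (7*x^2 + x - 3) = -14*x^3 - 2*x^2 + 6*x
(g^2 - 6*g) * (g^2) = g^4 - 6*g^3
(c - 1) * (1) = c - 1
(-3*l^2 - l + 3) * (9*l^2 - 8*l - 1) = -27*l^4 + 15*l^3 + 38*l^2 - 23*l - 3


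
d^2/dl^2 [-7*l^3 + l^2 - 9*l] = 2 - 42*l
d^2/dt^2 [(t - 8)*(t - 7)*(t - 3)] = 6*t - 36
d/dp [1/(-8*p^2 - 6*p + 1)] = 2*(8*p + 3)/(8*p^2 + 6*p - 1)^2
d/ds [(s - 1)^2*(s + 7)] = (s - 1)*(3*s + 13)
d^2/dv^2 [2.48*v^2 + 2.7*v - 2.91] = 4.96000000000000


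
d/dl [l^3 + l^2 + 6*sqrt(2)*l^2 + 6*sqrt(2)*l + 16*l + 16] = 3*l^2 + 2*l + 12*sqrt(2)*l + 6*sqrt(2) + 16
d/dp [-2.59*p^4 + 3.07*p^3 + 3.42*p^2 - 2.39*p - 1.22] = -10.36*p^3 + 9.21*p^2 + 6.84*p - 2.39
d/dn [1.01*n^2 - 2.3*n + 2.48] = 2.02*n - 2.3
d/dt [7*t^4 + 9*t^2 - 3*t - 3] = 28*t^3 + 18*t - 3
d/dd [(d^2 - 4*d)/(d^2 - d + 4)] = (3*d^2 + 8*d - 16)/(d^4 - 2*d^3 + 9*d^2 - 8*d + 16)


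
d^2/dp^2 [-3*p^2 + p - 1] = -6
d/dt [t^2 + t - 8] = 2*t + 1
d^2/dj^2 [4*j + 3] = 0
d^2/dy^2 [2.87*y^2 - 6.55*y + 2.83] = 5.74000000000000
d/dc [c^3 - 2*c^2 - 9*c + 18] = 3*c^2 - 4*c - 9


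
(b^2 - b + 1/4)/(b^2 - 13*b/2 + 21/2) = (4*b^2 - 4*b + 1)/(2*(2*b^2 - 13*b + 21))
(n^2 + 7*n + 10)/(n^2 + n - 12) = (n^2 + 7*n + 10)/(n^2 + n - 12)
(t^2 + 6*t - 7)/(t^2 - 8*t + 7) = (t + 7)/(t - 7)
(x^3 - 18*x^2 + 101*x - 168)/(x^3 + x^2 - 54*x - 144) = (x^2 - 10*x + 21)/(x^2 + 9*x + 18)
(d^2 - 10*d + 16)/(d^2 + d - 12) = (d^2 - 10*d + 16)/(d^2 + d - 12)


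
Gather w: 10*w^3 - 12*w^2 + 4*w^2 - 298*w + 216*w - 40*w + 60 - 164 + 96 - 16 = 10*w^3 - 8*w^2 - 122*w - 24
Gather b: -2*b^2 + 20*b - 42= -2*b^2 + 20*b - 42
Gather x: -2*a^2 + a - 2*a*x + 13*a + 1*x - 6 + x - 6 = -2*a^2 + 14*a + x*(2 - 2*a) - 12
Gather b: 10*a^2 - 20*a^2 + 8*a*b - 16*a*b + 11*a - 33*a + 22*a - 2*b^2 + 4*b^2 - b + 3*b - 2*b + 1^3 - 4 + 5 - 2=-10*a^2 - 8*a*b + 2*b^2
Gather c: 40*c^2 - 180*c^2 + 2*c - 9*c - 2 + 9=-140*c^2 - 7*c + 7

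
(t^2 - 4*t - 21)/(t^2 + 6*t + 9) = (t - 7)/(t + 3)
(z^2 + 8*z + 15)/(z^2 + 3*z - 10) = (z + 3)/(z - 2)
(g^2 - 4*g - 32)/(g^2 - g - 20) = (g - 8)/(g - 5)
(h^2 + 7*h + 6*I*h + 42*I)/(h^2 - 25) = (h^2 + h*(7 + 6*I) + 42*I)/(h^2 - 25)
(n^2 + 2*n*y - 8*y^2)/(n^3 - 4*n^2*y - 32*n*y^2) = (-n + 2*y)/(n*(-n + 8*y))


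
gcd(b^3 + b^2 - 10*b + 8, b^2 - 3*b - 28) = b + 4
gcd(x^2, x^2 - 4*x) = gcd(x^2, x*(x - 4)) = x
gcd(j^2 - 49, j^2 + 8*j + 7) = j + 7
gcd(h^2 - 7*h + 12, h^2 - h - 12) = h - 4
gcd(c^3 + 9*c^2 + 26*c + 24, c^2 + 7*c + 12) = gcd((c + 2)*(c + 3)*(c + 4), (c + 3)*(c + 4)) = c^2 + 7*c + 12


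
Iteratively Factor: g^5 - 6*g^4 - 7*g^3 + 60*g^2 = (g - 4)*(g^4 - 2*g^3 - 15*g^2) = g*(g - 4)*(g^3 - 2*g^2 - 15*g) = g*(g - 5)*(g - 4)*(g^2 + 3*g) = g*(g - 5)*(g - 4)*(g + 3)*(g)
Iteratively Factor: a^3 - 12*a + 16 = (a + 4)*(a^2 - 4*a + 4) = (a - 2)*(a + 4)*(a - 2)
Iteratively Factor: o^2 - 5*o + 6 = (o - 2)*(o - 3)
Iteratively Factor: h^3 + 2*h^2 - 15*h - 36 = (h - 4)*(h^2 + 6*h + 9) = (h - 4)*(h + 3)*(h + 3)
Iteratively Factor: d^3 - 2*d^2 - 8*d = (d + 2)*(d^2 - 4*d) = d*(d + 2)*(d - 4)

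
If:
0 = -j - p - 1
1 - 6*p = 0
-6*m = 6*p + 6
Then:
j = -7/6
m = -7/6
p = 1/6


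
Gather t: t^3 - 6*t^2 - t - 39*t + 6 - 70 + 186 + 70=t^3 - 6*t^2 - 40*t + 192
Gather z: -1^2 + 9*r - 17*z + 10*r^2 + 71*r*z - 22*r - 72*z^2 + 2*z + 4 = 10*r^2 - 13*r - 72*z^2 + z*(71*r - 15) + 3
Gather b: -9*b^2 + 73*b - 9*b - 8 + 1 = -9*b^2 + 64*b - 7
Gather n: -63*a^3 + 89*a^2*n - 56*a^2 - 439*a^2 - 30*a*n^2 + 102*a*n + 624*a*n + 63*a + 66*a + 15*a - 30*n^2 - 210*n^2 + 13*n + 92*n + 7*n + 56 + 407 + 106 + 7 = -63*a^3 - 495*a^2 + 144*a + n^2*(-30*a - 240) + n*(89*a^2 + 726*a + 112) + 576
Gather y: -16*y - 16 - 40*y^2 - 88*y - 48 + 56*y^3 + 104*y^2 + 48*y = 56*y^3 + 64*y^2 - 56*y - 64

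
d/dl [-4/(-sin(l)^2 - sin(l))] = -(8/tan(l) + 4*cos(l)/sin(l)^2)/(sin(l) + 1)^2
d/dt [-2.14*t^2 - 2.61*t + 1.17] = -4.28*t - 2.61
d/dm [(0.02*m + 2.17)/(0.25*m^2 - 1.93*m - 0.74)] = (-0.005*m^2 - 1.085*m + 4.1733)/(0.0625*m^4 - 0.965*m^3 + 3.3549*m^2 + 2.8564*m + 0.5476)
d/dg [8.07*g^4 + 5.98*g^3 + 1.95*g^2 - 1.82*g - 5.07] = 32.28*g^3 + 17.94*g^2 + 3.9*g - 1.82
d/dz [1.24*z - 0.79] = 1.24000000000000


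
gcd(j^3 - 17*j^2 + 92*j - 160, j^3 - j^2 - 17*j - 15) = j - 5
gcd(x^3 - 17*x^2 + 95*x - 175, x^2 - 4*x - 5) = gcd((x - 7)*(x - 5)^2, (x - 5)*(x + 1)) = x - 5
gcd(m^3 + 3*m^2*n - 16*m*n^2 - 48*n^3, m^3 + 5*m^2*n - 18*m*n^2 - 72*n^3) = m^2 - m*n - 12*n^2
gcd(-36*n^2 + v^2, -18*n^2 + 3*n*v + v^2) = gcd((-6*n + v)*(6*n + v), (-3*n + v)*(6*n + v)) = 6*n + v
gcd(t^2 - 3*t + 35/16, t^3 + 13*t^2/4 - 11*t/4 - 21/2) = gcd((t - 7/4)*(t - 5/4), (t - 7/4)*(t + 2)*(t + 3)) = t - 7/4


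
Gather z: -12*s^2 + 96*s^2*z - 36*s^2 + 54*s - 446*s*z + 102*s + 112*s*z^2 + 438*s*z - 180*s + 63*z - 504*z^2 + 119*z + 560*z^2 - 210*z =-48*s^2 - 24*s + z^2*(112*s + 56) + z*(96*s^2 - 8*s - 28)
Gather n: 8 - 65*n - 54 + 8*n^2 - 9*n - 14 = 8*n^2 - 74*n - 60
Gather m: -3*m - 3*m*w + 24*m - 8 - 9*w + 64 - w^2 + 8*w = m*(21 - 3*w) - w^2 - w + 56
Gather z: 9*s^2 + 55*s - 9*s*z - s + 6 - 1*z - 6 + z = 9*s^2 - 9*s*z + 54*s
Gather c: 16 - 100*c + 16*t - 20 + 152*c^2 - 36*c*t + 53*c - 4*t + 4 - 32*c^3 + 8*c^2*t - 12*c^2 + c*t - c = -32*c^3 + c^2*(8*t + 140) + c*(-35*t - 48) + 12*t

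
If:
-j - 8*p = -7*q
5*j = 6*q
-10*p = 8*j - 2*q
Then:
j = 0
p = 0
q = 0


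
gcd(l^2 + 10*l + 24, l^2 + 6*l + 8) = l + 4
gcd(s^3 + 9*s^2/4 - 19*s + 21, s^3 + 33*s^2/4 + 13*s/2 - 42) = s^2 + 17*s/4 - 21/2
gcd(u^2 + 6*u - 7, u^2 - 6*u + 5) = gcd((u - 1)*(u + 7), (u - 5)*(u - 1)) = u - 1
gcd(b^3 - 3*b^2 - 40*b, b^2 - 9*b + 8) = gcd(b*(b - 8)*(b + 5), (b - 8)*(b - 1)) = b - 8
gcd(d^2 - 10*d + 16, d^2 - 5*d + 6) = d - 2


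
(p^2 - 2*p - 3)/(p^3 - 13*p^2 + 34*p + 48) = (p - 3)/(p^2 - 14*p + 48)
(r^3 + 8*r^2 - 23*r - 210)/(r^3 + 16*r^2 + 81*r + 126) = (r - 5)/(r + 3)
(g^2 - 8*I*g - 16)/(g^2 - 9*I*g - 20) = (g - 4*I)/(g - 5*I)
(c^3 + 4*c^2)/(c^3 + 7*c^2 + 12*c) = c/(c + 3)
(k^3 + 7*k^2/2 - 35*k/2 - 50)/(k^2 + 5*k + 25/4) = 2*(k^2 + k - 20)/(2*k + 5)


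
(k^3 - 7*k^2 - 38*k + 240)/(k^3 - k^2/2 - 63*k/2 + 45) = 2*(k - 8)/(2*k - 3)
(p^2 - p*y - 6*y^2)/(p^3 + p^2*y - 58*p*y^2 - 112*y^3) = (-p + 3*y)/(-p^2 + p*y + 56*y^2)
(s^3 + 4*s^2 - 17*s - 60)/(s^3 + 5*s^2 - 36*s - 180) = (s^2 - s - 12)/(s^2 - 36)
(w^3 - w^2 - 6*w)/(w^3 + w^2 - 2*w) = (w - 3)/(w - 1)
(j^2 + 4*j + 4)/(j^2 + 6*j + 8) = (j + 2)/(j + 4)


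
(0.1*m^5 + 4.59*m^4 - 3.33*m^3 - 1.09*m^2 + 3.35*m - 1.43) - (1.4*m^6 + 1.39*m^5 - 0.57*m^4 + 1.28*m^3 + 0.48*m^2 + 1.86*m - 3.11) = -1.4*m^6 - 1.29*m^5 + 5.16*m^4 - 4.61*m^3 - 1.57*m^2 + 1.49*m + 1.68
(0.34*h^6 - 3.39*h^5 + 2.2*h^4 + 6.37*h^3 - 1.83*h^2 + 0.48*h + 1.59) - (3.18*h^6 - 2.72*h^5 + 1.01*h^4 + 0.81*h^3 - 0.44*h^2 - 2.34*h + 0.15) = -2.84*h^6 - 0.67*h^5 + 1.19*h^4 + 5.56*h^3 - 1.39*h^2 + 2.82*h + 1.44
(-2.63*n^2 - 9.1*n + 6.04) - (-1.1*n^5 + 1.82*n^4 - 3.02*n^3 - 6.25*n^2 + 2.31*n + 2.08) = 1.1*n^5 - 1.82*n^4 + 3.02*n^3 + 3.62*n^2 - 11.41*n + 3.96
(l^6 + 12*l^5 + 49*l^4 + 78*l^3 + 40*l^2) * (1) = l^6 + 12*l^5 + 49*l^4 + 78*l^3 + 40*l^2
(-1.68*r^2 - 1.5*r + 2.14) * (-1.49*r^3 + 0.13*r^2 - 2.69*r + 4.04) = 2.5032*r^5 + 2.0166*r^4 + 1.1356*r^3 - 2.474*r^2 - 11.8166*r + 8.6456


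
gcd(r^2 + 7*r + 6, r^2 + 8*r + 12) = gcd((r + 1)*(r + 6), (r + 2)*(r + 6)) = r + 6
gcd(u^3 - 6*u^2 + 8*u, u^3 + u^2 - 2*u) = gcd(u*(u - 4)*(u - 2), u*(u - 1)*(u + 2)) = u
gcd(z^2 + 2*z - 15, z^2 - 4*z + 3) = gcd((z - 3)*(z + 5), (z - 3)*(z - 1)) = z - 3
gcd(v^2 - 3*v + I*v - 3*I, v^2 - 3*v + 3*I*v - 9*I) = v - 3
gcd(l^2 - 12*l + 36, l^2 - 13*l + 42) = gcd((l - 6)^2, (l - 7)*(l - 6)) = l - 6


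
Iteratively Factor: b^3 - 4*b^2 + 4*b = (b)*(b^2 - 4*b + 4) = b*(b - 2)*(b - 2)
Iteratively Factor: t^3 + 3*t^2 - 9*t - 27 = (t + 3)*(t^2 - 9) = (t + 3)^2*(t - 3)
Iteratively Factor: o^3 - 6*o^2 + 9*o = (o - 3)*(o^2 - 3*o) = o*(o - 3)*(o - 3)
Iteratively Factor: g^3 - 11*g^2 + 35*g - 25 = (g - 1)*(g^2 - 10*g + 25) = (g - 5)*(g - 1)*(g - 5)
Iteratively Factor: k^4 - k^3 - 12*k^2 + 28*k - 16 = (k - 2)*(k^3 + k^2 - 10*k + 8) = (k - 2)^2*(k^2 + 3*k - 4) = (k - 2)^2*(k + 4)*(k - 1)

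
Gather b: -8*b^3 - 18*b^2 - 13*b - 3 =-8*b^3 - 18*b^2 - 13*b - 3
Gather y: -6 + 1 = -5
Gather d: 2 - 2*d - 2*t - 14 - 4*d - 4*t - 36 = -6*d - 6*t - 48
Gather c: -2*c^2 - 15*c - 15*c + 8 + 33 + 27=-2*c^2 - 30*c + 68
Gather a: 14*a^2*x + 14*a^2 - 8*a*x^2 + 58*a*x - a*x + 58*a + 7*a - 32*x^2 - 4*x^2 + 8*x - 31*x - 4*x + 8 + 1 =a^2*(14*x + 14) + a*(-8*x^2 + 57*x + 65) - 36*x^2 - 27*x + 9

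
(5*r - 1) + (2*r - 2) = 7*r - 3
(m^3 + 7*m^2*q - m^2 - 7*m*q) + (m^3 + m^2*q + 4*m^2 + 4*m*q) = 2*m^3 + 8*m^2*q + 3*m^2 - 3*m*q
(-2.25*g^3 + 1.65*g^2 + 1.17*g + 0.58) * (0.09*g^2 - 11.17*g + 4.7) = -0.2025*g^5 + 25.281*g^4 - 28.9002*g^3 - 5.2617*g^2 - 0.9796*g + 2.726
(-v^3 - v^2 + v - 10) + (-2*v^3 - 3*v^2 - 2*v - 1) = -3*v^3 - 4*v^2 - v - 11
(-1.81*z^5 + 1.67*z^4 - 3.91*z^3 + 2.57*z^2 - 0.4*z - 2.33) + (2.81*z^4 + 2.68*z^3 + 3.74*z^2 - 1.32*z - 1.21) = -1.81*z^5 + 4.48*z^4 - 1.23*z^3 + 6.31*z^2 - 1.72*z - 3.54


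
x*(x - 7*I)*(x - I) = x^3 - 8*I*x^2 - 7*x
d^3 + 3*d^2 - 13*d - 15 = (d - 3)*(d + 1)*(d + 5)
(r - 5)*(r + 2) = r^2 - 3*r - 10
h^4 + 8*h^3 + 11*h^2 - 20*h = h*(h - 1)*(h + 4)*(h + 5)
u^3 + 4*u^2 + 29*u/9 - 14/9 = (u - 1/3)*(u + 2)*(u + 7/3)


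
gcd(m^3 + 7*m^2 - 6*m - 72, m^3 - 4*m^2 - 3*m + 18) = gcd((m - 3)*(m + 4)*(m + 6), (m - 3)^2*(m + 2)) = m - 3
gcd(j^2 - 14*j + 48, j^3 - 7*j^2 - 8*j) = j - 8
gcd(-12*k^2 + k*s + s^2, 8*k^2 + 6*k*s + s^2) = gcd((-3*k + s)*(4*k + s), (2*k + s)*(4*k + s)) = 4*k + s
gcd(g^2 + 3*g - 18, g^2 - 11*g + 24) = g - 3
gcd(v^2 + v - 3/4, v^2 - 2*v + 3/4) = v - 1/2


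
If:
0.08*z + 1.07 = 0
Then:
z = -13.38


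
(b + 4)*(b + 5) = b^2 + 9*b + 20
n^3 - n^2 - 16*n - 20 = (n - 5)*(n + 2)^2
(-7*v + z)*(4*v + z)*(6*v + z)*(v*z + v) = -168*v^4*z - 168*v^4 - 46*v^3*z^2 - 46*v^3*z + 3*v^2*z^3 + 3*v^2*z^2 + v*z^4 + v*z^3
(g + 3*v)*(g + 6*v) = g^2 + 9*g*v + 18*v^2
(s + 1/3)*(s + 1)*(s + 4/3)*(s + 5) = s^4 + 23*s^3/3 + 139*s^2/9 + 11*s + 20/9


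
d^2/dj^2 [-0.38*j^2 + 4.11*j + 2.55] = -0.760000000000000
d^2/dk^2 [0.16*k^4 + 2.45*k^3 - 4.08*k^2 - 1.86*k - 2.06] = 1.92*k^2 + 14.7*k - 8.16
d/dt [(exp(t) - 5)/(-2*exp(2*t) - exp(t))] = (2*exp(2*t) - 20*exp(t) - 5)*exp(-t)/(4*exp(2*t) + 4*exp(t) + 1)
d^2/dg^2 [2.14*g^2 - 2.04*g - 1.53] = 4.28000000000000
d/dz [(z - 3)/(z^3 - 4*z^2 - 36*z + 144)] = (z^3 - 4*z^2 - 36*z + (z - 3)*(-3*z^2 + 8*z + 36) + 144)/(z^3 - 4*z^2 - 36*z + 144)^2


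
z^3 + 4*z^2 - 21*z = z*(z - 3)*(z + 7)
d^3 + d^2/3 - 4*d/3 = d*(d - 1)*(d + 4/3)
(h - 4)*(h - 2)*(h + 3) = h^3 - 3*h^2 - 10*h + 24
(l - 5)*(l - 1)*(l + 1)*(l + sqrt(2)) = l^4 - 5*l^3 + sqrt(2)*l^3 - 5*sqrt(2)*l^2 - l^2 - sqrt(2)*l + 5*l + 5*sqrt(2)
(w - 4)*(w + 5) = w^2 + w - 20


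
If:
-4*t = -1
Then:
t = 1/4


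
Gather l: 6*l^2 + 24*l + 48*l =6*l^2 + 72*l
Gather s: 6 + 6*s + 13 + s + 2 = 7*s + 21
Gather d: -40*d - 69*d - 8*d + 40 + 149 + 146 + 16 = 351 - 117*d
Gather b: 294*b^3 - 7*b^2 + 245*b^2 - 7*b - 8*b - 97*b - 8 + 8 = 294*b^3 + 238*b^2 - 112*b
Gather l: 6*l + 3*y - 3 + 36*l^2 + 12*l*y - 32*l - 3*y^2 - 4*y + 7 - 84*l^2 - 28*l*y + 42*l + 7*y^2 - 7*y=-48*l^2 + l*(16 - 16*y) + 4*y^2 - 8*y + 4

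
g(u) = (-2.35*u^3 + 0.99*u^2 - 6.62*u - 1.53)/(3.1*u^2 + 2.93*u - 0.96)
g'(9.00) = -0.72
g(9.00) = -6.13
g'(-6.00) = -0.63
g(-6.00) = 6.25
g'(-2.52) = 0.86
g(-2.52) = 5.21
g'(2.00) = -0.27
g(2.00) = -1.71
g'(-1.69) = 10.55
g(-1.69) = 8.10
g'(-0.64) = 8.46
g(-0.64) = -2.38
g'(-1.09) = 207.67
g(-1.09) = -21.05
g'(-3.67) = -0.28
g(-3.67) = 5.07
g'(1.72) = -0.12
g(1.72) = -1.66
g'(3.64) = -0.58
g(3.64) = -2.48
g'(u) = (-6.2*u - 2.93)*(-2.35*u^3 + 0.99*u^2 - 6.62*u - 1.53)/(3.1*u^2 + 2.93*u - 0.96)^2 + (-7.05*u^2 + 1.98*u - 6.62)/(3.1*u^2 + 2.93*u - 0.96)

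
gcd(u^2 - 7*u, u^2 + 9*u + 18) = 1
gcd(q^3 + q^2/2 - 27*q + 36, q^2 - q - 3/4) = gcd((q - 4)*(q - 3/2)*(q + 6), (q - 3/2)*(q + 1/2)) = q - 3/2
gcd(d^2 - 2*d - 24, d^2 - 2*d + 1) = 1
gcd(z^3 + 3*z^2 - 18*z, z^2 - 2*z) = z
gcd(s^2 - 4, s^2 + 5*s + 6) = s + 2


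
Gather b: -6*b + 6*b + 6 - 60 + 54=0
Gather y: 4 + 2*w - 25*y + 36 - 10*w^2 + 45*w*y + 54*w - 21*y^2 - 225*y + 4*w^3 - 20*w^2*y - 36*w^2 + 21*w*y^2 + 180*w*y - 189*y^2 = 4*w^3 - 46*w^2 + 56*w + y^2*(21*w - 210) + y*(-20*w^2 + 225*w - 250) + 40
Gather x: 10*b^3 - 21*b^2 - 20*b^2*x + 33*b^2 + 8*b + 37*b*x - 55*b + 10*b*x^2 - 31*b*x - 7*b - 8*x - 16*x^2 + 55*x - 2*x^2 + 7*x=10*b^3 + 12*b^2 - 54*b + x^2*(10*b - 18) + x*(-20*b^2 + 6*b + 54)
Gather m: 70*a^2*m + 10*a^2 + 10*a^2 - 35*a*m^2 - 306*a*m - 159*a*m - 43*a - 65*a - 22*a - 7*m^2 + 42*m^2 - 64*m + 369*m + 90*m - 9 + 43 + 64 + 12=20*a^2 - 130*a + m^2*(35 - 35*a) + m*(70*a^2 - 465*a + 395) + 110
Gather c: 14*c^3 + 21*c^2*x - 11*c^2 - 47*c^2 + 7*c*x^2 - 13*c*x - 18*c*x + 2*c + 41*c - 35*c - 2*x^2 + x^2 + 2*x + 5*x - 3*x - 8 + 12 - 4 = 14*c^3 + c^2*(21*x - 58) + c*(7*x^2 - 31*x + 8) - x^2 + 4*x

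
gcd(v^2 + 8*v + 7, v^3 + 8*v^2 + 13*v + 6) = v + 1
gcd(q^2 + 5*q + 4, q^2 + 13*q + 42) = 1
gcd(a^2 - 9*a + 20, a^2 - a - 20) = a - 5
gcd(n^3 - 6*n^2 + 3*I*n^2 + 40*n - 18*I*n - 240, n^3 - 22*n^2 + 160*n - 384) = n - 6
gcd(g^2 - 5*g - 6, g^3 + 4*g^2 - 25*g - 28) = g + 1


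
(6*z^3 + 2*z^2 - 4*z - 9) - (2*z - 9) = 6*z^3 + 2*z^2 - 6*z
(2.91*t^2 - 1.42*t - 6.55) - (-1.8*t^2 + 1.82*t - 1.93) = 4.71*t^2 - 3.24*t - 4.62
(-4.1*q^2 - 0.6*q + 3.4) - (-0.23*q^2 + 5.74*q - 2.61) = -3.87*q^2 - 6.34*q + 6.01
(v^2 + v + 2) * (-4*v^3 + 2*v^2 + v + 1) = -4*v^5 - 2*v^4 - 5*v^3 + 6*v^2 + 3*v + 2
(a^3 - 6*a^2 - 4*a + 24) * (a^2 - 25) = a^5 - 6*a^4 - 29*a^3 + 174*a^2 + 100*a - 600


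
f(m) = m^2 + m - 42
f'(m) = 2*m + 1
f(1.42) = -38.56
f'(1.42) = 3.84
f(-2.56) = -38.01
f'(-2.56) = -4.12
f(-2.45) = -38.45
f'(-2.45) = -3.90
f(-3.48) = -33.37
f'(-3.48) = -5.96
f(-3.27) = -34.58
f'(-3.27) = -5.54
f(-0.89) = -42.10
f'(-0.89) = -0.78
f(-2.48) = -38.33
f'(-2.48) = -3.96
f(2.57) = -32.83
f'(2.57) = 6.14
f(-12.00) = 90.00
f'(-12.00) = -23.00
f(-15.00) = 168.00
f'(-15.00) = -29.00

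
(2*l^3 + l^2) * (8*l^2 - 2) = 16*l^5 + 8*l^4 - 4*l^3 - 2*l^2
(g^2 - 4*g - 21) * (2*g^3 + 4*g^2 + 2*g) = 2*g^5 - 4*g^4 - 56*g^3 - 92*g^2 - 42*g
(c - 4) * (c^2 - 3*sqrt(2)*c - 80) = c^3 - 3*sqrt(2)*c^2 - 4*c^2 - 80*c + 12*sqrt(2)*c + 320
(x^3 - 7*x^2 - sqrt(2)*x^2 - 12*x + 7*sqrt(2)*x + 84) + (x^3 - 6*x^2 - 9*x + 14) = 2*x^3 - 13*x^2 - sqrt(2)*x^2 - 21*x + 7*sqrt(2)*x + 98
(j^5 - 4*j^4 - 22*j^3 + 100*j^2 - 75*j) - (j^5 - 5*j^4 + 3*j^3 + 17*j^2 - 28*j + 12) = j^4 - 25*j^3 + 83*j^2 - 47*j - 12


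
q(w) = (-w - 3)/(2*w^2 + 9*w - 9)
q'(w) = (-4*w - 9)*(-w - 3)/(2*w^2 + 9*w - 9)^2 - 1/(2*w^2 + 9*w - 9)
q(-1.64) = 0.07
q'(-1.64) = 0.06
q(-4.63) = -0.21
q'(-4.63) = 0.38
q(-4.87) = -0.35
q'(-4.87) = 0.86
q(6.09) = -0.08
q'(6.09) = 0.01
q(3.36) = -0.15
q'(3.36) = 0.05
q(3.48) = -0.14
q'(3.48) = 0.05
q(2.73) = -0.19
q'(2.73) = 0.09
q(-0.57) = 0.18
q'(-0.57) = 0.16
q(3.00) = -0.17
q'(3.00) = 0.07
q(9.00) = -0.05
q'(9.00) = 0.01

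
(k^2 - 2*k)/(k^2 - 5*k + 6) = k/(k - 3)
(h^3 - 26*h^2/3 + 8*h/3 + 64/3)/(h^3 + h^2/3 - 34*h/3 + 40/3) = (3*h^2 - 20*h - 32)/(3*h^2 + 7*h - 20)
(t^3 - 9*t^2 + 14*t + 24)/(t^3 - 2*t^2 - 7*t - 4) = (t - 6)/(t + 1)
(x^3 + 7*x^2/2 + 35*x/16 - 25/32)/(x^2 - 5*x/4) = (32*x^3 + 112*x^2 + 70*x - 25)/(8*x*(4*x - 5))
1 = 1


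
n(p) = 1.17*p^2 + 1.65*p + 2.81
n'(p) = 2.34*p + 1.65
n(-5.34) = 27.36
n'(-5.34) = -10.85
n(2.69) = 15.71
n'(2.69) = 7.94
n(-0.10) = 2.66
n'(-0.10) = 1.42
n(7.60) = 82.93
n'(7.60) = 19.43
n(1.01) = 5.67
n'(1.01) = 4.01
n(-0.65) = 2.23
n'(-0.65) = 0.13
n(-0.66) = 2.23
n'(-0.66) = 0.11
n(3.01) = 18.38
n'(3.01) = 8.69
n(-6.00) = 35.03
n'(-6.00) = -12.39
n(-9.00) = 82.73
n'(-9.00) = -19.41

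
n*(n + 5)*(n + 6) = n^3 + 11*n^2 + 30*n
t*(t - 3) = t^2 - 3*t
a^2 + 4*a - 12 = (a - 2)*(a + 6)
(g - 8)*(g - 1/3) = g^2 - 25*g/3 + 8/3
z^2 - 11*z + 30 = (z - 6)*(z - 5)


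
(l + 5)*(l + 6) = l^2 + 11*l + 30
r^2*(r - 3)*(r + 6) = r^4 + 3*r^3 - 18*r^2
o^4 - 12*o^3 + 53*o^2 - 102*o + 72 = (o - 4)*(o - 3)^2*(o - 2)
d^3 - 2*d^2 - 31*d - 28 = (d - 7)*(d + 1)*(d + 4)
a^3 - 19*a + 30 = (a - 3)*(a - 2)*(a + 5)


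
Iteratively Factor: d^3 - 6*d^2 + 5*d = (d - 1)*(d^2 - 5*d) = (d - 5)*(d - 1)*(d)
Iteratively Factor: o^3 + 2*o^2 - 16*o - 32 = (o - 4)*(o^2 + 6*o + 8) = (o - 4)*(o + 2)*(o + 4)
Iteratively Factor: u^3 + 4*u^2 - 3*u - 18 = (u + 3)*(u^2 + u - 6) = (u - 2)*(u + 3)*(u + 3)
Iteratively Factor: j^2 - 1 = (j + 1)*(j - 1)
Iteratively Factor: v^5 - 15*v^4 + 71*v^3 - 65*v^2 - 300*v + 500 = (v - 5)*(v^4 - 10*v^3 + 21*v^2 + 40*v - 100) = (v - 5)^2*(v^3 - 5*v^2 - 4*v + 20) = (v - 5)^2*(v + 2)*(v^2 - 7*v + 10) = (v - 5)^2*(v - 2)*(v + 2)*(v - 5)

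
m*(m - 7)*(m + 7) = m^3 - 49*m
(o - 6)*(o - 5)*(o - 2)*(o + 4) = o^4 - 9*o^3 + 148*o - 240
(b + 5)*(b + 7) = b^2 + 12*b + 35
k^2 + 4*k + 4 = (k + 2)^2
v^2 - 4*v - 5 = (v - 5)*(v + 1)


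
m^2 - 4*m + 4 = (m - 2)^2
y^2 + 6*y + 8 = (y + 2)*(y + 4)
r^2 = r^2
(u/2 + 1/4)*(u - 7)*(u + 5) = u^3/2 - 3*u^2/4 - 18*u - 35/4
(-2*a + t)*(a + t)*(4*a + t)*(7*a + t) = -56*a^4 - 50*a^3*t + 15*a^2*t^2 + 10*a*t^3 + t^4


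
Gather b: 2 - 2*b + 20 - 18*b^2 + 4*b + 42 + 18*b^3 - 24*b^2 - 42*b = 18*b^3 - 42*b^2 - 40*b + 64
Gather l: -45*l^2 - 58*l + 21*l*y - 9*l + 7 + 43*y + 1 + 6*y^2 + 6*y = -45*l^2 + l*(21*y - 67) + 6*y^2 + 49*y + 8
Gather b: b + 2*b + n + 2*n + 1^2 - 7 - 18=3*b + 3*n - 24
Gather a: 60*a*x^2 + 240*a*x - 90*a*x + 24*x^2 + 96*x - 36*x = a*(60*x^2 + 150*x) + 24*x^2 + 60*x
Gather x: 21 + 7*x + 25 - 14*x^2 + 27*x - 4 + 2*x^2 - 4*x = -12*x^2 + 30*x + 42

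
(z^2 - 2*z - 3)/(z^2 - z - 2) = (z - 3)/(z - 2)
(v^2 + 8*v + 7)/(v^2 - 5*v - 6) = (v + 7)/(v - 6)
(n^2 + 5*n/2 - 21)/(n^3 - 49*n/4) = 2*(n + 6)/(n*(2*n + 7))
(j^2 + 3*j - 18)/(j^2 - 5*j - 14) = (-j^2 - 3*j + 18)/(-j^2 + 5*j + 14)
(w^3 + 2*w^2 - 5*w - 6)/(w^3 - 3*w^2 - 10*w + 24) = (w + 1)/(w - 4)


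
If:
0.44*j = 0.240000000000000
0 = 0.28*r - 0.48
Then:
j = 0.55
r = 1.71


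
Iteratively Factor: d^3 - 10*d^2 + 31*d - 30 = (d - 3)*(d^2 - 7*d + 10) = (d - 3)*(d - 2)*(d - 5)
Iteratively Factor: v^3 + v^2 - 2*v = (v - 1)*(v^2 + 2*v) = v*(v - 1)*(v + 2)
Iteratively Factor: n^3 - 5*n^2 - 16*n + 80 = (n - 4)*(n^2 - n - 20) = (n - 5)*(n - 4)*(n + 4)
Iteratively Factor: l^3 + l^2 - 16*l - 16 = (l + 1)*(l^2 - 16) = (l + 1)*(l + 4)*(l - 4)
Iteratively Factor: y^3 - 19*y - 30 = (y + 3)*(y^2 - 3*y - 10) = (y - 5)*(y + 3)*(y + 2)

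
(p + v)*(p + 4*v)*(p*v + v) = p^3*v + 5*p^2*v^2 + p^2*v + 4*p*v^3 + 5*p*v^2 + 4*v^3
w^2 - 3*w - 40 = (w - 8)*(w + 5)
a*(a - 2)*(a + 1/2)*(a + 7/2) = a^4 + 2*a^3 - 25*a^2/4 - 7*a/2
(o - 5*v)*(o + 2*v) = o^2 - 3*o*v - 10*v^2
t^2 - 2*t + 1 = (t - 1)^2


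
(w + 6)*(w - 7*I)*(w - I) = w^3 + 6*w^2 - 8*I*w^2 - 7*w - 48*I*w - 42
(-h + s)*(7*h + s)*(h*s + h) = -7*h^3*s - 7*h^3 + 6*h^2*s^2 + 6*h^2*s + h*s^3 + h*s^2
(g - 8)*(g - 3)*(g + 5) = g^3 - 6*g^2 - 31*g + 120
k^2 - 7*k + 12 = (k - 4)*(k - 3)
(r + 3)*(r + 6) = r^2 + 9*r + 18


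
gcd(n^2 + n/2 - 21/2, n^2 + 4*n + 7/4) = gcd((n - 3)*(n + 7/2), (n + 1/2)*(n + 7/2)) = n + 7/2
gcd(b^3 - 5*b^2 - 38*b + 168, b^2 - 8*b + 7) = b - 7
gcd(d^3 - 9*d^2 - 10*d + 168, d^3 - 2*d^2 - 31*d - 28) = d^2 - 3*d - 28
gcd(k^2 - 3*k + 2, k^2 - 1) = k - 1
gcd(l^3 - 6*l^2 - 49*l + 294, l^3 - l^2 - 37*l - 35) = l - 7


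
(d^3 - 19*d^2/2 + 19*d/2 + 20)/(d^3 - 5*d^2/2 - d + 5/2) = (d - 8)/(d - 1)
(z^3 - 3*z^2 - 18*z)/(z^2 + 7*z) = (z^2 - 3*z - 18)/(z + 7)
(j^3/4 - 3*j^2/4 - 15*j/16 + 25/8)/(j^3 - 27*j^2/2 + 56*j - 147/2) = (4*j^3 - 12*j^2 - 15*j + 50)/(8*(2*j^3 - 27*j^2 + 112*j - 147))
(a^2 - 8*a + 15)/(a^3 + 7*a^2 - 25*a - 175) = (a - 3)/(a^2 + 12*a + 35)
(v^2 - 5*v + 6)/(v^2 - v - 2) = (v - 3)/(v + 1)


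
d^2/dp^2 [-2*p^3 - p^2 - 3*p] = -12*p - 2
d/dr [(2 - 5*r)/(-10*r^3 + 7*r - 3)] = (50*r^3 - 35*r - (5*r - 2)*(30*r^2 - 7) + 15)/(10*r^3 - 7*r + 3)^2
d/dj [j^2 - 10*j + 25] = 2*j - 10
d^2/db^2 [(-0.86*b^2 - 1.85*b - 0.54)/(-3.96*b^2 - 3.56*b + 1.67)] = (1.4210854715202e-14*b^4 + 33.774048*b^3 + 84.932496*b^2 + 119.082744*b + 47.623892)/(62.099136*b^6 + 167.479488*b^5 + 71.997552*b^4 - 96.139936*b^3 - 30.362604*b^2 + 29.785452*b - 4.657463)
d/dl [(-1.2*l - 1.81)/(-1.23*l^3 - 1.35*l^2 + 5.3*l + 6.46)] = (-2.952*l^3 - 8.2989*l^2 - 4.887*l + 1.841)/(1.5129*l^6 + 3.321*l^5 - 11.2155*l^4 - 30.2016*l^3 + 10.648*l^2 + 68.476*l + 41.7316)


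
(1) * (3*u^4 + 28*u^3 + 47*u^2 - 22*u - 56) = 3*u^4 + 28*u^3 + 47*u^2 - 22*u - 56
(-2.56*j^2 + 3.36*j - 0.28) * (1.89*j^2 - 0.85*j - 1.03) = -4.8384*j^4 + 8.5264*j^3 - 0.7484*j^2 - 3.2228*j + 0.2884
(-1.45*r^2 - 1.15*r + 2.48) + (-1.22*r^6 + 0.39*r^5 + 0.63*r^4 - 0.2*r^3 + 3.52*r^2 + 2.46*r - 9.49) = -1.22*r^6 + 0.39*r^5 + 0.63*r^4 - 0.2*r^3 + 2.07*r^2 + 1.31*r - 7.01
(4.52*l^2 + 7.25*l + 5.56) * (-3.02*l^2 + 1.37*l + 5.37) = -13.6504*l^4 - 15.7026*l^3 + 17.4137*l^2 + 46.5497*l + 29.8572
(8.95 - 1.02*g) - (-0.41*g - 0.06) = 9.01 - 0.61*g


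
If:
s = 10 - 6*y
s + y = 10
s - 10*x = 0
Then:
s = 10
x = 1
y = 0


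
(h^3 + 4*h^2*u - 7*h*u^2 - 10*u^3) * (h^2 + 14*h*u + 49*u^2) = h^5 + 18*h^4*u + 98*h^3*u^2 + 88*h^2*u^3 - 483*h*u^4 - 490*u^5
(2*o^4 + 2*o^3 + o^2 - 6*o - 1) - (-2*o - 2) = 2*o^4 + 2*o^3 + o^2 - 4*o + 1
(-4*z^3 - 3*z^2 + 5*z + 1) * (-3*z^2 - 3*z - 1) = 12*z^5 + 21*z^4 - 2*z^3 - 15*z^2 - 8*z - 1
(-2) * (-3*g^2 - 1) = 6*g^2 + 2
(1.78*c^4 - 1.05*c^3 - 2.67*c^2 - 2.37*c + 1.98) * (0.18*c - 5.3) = 0.3204*c^5 - 9.623*c^4 + 5.0844*c^3 + 13.7244*c^2 + 12.9174*c - 10.494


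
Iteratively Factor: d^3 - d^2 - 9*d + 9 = (d + 3)*(d^2 - 4*d + 3) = (d - 1)*(d + 3)*(d - 3)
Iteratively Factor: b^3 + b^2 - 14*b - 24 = (b + 2)*(b^2 - b - 12) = (b - 4)*(b + 2)*(b + 3)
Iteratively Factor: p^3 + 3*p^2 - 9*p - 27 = (p + 3)*(p^2 - 9) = (p - 3)*(p + 3)*(p + 3)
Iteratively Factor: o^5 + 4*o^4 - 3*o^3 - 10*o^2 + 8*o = (o - 1)*(o^4 + 5*o^3 + 2*o^2 - 8*o) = (o - 1)*(o + 2)*(o^3 + 3*o^2 - 4*o) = (o - 1)*(o + 2)*(o + 4)*(o^2 - o) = o*(o - 1)*(o + 2)*(o + 4)*(o - 1)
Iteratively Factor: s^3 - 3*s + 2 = (s - 1)*(s^2 + s - 2) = (s - 1)^2*(s + 2)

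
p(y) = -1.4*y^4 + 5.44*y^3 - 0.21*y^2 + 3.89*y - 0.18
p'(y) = -5.6*y^3 + 16.32*y^2 - 0.42*y + 3.89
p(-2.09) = -85.60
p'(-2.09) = 127.18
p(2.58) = 39.85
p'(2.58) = 15.27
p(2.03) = 28.58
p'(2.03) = 23.44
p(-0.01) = -0.22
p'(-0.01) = 3.90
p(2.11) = 30.45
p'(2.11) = 23.06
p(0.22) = 0.72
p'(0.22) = 4.53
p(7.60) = -2265.42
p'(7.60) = -1514.92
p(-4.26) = -902.19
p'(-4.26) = 734.78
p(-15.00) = -89340.78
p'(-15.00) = 22582.19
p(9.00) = -5201.82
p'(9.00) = -2760.37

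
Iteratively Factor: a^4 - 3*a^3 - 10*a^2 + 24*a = (a + 3)*(a^3 - 6*a^2 + 8*a) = a*(a + 3)*(a^2 - 6*a + 8) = a*(a - 4)*(a + 3)*(a - 2)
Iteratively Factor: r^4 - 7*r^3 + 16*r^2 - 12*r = (r - 3)*(r^3 - 4*r^2 + 4*r) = (r - 3)*(r - 2)*(r^2 - 2*r) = r*(r - 3)*(r - 2)*(r - 2)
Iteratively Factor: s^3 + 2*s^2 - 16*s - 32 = (s - 4)*(s^2 + 6*s + 8) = (s - 4)*(s + 4)*(s + 2)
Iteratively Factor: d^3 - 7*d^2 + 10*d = (d - 2)*(d^2 - 5*d) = d*(d - 2)*(d - 5)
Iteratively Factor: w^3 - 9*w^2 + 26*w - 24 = (w - 2)*(w^2 - 7*w + 12) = (w - 4)*(w - 2)*(w - 3)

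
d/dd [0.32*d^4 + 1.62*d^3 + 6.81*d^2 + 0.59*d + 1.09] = 1.28*d^3 + 4.86*d^2 + 13.62*d + 0.59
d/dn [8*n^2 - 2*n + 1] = 16*n - 2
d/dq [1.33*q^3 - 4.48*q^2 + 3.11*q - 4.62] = 3.99*q^2 - 8.96*q + 3.11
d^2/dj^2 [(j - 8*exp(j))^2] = -16*j*exp(j) + 256*exp(2*j) - 32*exp(j) + 2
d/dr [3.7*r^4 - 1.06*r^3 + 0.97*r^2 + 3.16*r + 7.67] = 14.8*r^3 - 3.18*r^2 + 1.94*r + 3.16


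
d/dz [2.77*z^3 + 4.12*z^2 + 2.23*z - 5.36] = 8.31*z^2 + 8.24*z + 2.23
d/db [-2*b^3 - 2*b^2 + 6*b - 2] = -6*b^2 - 4*b + 6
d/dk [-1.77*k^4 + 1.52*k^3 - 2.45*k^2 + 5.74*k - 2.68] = -7.08*k^3 + 4.56*k^2 - 4.9*k + 5.74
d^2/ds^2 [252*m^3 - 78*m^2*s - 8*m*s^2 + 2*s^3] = -16*m + 12*s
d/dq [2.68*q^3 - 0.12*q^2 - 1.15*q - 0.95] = 8.04*q^2 - 0.24*q - 1.15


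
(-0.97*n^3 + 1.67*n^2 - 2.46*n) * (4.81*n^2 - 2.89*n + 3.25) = -4.6657*n^5 + 10.836*n^4 - 19.8114*n^3 + 12.5369*n^2 - 7.995*n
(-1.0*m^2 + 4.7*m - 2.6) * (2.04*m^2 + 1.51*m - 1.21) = -2.04*m^4 + 8.078*m^3 + 3.003*m^2 - 9.613*m + 3.146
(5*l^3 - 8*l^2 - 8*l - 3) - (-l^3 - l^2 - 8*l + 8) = 6*l^3 - 7*l^2 - 11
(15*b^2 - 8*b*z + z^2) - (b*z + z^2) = 15*b^2 - 9*b*z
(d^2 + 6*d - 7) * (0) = 0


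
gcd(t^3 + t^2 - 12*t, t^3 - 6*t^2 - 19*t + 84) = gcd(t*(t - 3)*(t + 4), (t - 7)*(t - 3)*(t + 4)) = t^2 + t - 12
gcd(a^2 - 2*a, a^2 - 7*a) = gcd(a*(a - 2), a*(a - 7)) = a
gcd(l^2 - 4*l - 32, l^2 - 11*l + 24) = l - 8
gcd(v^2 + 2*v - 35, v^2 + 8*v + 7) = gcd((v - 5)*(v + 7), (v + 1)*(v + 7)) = v + 7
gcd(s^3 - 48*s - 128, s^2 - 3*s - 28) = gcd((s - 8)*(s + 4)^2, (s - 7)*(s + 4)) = s + 4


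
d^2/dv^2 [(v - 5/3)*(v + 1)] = 2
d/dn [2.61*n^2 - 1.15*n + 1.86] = 5.22*n - 1.15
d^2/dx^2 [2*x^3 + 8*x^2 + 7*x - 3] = 12*x + 16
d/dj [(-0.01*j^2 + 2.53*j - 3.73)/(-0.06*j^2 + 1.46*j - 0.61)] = (0.1372*j^2 - 0.4354*j + 3.9025)/(0.0036*j^4 - 0.1752*j^3 + 2.2048*j^2 - 1.7812*j + 0.3721)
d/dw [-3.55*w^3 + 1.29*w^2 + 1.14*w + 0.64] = -10.65*w^2 + 2.58*w + 1.14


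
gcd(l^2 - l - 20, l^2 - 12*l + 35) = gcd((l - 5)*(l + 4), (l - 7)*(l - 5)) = l - 5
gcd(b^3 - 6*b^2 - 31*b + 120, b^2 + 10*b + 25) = b + 5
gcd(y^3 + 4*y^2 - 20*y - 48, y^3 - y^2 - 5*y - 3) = 1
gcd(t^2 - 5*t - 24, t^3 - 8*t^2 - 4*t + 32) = t - 8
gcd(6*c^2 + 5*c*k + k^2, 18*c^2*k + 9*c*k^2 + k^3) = 3*c + k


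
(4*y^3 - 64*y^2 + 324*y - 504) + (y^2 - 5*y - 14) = 4*y^3 - 63*y^2 + 319*y - 518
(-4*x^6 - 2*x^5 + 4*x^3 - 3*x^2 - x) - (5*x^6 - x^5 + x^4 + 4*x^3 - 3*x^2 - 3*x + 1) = -9*x^6 - x^5 - x^4 + 2*x - 1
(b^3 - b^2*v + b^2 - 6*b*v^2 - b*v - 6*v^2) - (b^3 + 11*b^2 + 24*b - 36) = -b^2*v - 10*b^2 - 6*b*v^2 - b*v - 24*b - 6*v^2 + 36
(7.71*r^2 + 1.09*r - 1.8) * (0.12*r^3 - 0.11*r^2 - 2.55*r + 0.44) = 0.9252*r^5 - 0.7173*r^4 - 19.9964*r^3 + 0.8109*r^2 + 5.0696*r - 0.792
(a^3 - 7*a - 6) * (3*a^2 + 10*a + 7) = 3*a^5 + 10*a^4 - 14*a^3 - 88*a^2 - 109*a - 42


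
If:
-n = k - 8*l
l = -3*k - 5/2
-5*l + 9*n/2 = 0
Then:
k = -31/39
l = -3/26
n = -5/39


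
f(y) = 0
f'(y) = 0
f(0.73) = 0.00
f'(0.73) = 0.00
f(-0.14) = 0.00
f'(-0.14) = 0.00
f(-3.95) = 0.00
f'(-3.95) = 0.00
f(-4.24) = 0.00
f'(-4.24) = 0.00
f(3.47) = 0.00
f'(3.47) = 0.00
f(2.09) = 0.00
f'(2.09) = 0.00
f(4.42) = 0.00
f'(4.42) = 0.00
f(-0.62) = 0.00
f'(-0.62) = 0.00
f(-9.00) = 0.00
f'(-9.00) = 0.00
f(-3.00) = 0.00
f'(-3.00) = 0.00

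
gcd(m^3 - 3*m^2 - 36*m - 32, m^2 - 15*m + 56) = m - 8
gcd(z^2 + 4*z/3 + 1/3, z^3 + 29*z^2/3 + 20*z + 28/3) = 1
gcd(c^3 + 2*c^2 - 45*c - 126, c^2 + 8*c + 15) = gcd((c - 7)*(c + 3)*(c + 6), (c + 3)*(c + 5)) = c + 3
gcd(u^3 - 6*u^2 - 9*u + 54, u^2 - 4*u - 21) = u + 3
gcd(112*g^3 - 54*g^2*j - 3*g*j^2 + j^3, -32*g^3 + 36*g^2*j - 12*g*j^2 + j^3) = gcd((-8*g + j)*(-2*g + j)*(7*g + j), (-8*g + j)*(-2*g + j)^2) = 16*g^2 - 10*g*j + j^2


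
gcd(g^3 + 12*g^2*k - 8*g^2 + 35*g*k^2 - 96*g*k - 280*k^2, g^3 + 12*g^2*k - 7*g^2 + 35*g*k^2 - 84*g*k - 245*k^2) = g^2 + 12*g*k + 35*k^2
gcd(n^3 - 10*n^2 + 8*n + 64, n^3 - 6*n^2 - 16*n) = n^2 - 6*n - 16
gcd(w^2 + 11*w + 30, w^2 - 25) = w + 5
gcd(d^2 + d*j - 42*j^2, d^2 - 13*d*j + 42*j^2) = d - 6*j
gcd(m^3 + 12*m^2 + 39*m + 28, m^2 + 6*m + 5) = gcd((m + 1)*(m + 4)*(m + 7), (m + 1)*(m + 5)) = m + 1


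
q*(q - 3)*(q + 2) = q^3 - q^2 - 6*q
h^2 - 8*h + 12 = (h - 6)*(h - 2)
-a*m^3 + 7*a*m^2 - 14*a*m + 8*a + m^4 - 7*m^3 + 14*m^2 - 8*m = (-a + m)*(m - 4)*(m - 2)*(m - 1)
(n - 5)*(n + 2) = n^2 - 3*n - 10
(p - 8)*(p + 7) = p^2 - p - 56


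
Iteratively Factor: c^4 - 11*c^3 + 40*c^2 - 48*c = (c - 4)*(c^3 - 7*c^2 + 12*c) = (c - 4)*(c - 3)*(c^2 - 4*c) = (c - 4)^2*(c - 3)*(c)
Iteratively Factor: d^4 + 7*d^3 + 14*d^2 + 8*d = (d + 2)*(d^3 + 5*d^2 + 4*d) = (d + 1)*(d + 2)*(d^2 + 4*d) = (d + 1)*(d + 2)*(d + 4)*(d)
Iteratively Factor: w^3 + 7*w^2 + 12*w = (w + 3)*(w^2 + 4*w) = w*(w + 3)*(w + 4)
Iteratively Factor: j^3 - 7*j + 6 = (j - 2)*(j^2 + 2*j - 3) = (j - 2)*(j - 1)*(j + 3)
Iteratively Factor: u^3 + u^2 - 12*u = (u + 4)*(u^2 - 3*u) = u*(u + 4)*(u - 3)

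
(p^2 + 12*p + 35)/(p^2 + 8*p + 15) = (p + 7)/(p + 3)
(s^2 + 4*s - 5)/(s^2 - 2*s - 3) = (-s^2 - 4*s + 5)/(-s^2 + 2*s + 3)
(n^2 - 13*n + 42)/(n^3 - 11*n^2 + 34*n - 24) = (n - 7)/(n^2 - 5*n + 4)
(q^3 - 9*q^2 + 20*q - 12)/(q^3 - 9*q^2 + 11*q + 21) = (q^3 - 9*q^2 + 20*q - 12)/(q^3 - 9*q^2 + 11*q + 21)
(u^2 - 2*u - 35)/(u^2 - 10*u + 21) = (u + 5)/(u - 3)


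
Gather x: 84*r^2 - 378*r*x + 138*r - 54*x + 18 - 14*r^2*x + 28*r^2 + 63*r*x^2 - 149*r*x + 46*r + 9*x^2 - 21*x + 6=112*r^2 + 184*r + x^2*(63*r + 9) + x*(-14*r^2 - 527*r - 75) + 24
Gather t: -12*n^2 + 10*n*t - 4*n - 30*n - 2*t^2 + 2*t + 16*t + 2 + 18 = -12*n^2 - 34*n - 2*t^2 + t*(10*n + 18) + 20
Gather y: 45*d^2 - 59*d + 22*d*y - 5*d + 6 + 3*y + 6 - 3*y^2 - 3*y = 45*d^2 + 22*d*y - 64*d - 3*y^2 + 12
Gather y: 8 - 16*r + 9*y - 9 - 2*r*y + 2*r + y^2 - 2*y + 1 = -14*r + y^2 + y*(7 - 2*r)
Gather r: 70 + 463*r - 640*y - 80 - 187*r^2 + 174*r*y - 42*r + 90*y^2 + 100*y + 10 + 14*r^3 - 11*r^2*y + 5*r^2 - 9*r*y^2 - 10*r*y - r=14*r^3 + r^2*(-11*y - 182) + r*(-9*y^2 + 164*y + 420) + 90*y^2 - 540*y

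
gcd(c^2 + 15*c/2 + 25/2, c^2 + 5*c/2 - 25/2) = c + 5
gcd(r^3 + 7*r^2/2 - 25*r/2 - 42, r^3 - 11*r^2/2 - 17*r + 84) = r^2 + r/2 - 14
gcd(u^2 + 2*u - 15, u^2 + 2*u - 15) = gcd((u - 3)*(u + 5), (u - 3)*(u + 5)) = u^2 + 2*u - 15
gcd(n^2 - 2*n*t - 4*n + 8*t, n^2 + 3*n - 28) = n - 4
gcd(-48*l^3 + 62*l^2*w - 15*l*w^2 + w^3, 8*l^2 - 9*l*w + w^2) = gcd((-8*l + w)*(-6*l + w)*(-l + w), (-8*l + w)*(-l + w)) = 8*l^2 - 9*l*w + w^2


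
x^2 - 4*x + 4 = (x - 2)^2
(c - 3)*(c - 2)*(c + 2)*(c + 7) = c^4 + 4*c^3 - 25*c^2 - 16*c + 84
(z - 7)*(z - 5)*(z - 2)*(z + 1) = z^4 - 13*z^3 + 45*z^2 - 11*z - 70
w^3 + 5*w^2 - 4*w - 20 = (w - 2)*(w + 2)*(w + 5)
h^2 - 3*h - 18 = (h - 6)*(h + 3)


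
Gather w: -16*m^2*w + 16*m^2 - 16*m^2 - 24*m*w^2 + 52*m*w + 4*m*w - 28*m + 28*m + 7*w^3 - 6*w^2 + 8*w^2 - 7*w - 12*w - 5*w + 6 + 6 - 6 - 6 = 7*w^3 + w^2*(2 - 24*m) + w*(-16*m^2 + 56*m - 24)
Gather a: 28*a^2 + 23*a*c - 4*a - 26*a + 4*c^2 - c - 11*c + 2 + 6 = 28*a^2 + a*(23*c - 30) + 4*c^2 - 12*c + 8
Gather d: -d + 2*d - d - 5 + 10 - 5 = 0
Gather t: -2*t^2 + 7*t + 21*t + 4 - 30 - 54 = -2*t^2 + 28*t - 80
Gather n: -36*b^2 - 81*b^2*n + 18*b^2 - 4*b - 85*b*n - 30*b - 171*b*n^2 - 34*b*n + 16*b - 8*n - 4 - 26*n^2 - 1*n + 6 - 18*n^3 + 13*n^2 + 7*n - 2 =-18*b^2 - 18*b - 18*n^3 + n^2*(-171*b - 13) + n*(-81*b^2 - 119*b - 2)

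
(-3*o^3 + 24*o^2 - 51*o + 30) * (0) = 0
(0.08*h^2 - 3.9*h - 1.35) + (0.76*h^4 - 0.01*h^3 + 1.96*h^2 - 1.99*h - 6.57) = 0.76*h^4 - 0.01*h^3 + 2.04*h^2 - 5.89*h - 7.92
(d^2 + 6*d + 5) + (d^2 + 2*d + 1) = 2*d^2 + 8*d + 6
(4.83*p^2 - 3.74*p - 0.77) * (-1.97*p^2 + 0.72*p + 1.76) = -9.5151*p^4 + 10.8454*p^3 + 7.3249*p^2 - 7.1368*p - 1.3552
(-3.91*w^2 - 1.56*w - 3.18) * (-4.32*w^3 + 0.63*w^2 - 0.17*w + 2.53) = 16.8912*w^5 + 4.2759*w^4 + 13.4195*w^3 - 11.6305*w^2 - 3.4062*w - 8.0454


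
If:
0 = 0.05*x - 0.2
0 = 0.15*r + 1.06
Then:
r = -7.07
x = 4.00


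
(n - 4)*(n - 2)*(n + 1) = n^3 - 5*n^2 + 2*n + 8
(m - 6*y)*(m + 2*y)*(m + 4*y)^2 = m^4 + 4*m^3*y - 28*m^2*y^2 - 160*m*y^3 - 192*y^4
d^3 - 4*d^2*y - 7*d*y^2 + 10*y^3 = (d - 5*y)*(d - y)*(d + 2*y)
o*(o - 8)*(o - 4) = o^3 - 12*o^2 + 32*o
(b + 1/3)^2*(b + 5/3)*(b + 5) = b^4 + 22*b^3/3 + 116*b^2/9 + 170*b/27 + 25/27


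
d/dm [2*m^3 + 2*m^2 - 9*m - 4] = 6*m^2 + 4*m - 9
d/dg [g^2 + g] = 2*g + 1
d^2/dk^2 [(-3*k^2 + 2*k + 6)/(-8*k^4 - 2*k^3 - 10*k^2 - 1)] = 2*(576*k^8 - 624*k^7 - 4324*k^6 - 1944*k^5 - 4872*k^4 - 1042*k^3 - 1578*k^2 + 96*k + 63)/(512*k^12 + 384*k^11 + 2016*k^10 + 968*k^9 + 2712*k^8 + 696*k^7 + 1492*k^6 + 120*k^5 + 324*k^4 + 6*k^3 + 30*k^2 + 1)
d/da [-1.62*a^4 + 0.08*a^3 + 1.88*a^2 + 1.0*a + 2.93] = -6.48*a^3 + 0.24*a^2 + 3.76*a + 1.0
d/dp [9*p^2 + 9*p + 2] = 18*p + 9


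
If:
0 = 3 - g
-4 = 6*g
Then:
No Solution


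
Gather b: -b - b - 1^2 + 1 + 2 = 2 - 2*b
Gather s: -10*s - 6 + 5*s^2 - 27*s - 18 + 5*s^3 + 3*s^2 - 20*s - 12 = 5*s^3 + 8*s^2 - 57*s - 36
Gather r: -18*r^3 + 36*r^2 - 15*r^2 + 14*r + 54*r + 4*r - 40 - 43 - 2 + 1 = -18*r^3 + 21*r^2 + 72*r - 84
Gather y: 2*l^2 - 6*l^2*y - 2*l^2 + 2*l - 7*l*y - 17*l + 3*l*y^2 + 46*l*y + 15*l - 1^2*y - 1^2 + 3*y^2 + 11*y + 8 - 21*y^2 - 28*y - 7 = y^2*(3*l - 18) + y*(-6*l^2 + 39*l - 18)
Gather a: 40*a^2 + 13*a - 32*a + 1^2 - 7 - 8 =40*a^2 - 19*a - 14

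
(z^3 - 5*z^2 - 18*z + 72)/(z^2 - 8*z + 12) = (z^2 + z - 12)/(z - 2)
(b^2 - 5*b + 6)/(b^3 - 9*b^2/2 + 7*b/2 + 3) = 2/(2*b + 1)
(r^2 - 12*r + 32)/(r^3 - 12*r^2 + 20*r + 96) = (r - 4)/(r^2 - 4*r - 12)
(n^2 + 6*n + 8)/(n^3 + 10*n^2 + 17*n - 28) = (n + 2)/(n^2 + 6*n - 7)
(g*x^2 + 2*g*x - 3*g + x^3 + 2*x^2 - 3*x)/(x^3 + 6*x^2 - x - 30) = (g*x - g + x^2 - x)/(x^2 + 3*x - 10)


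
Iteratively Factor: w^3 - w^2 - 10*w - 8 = (w - 4)*(w^2 + 3*w + 2) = (w - 4)*(w + 1)*(w + 2)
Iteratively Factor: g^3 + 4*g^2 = (g + 4)*(g^2) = g*(g + 4)*(g)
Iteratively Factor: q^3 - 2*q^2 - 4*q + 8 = (q - 2)*(q^2 - 4) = (q - 2)^2*(q + 2)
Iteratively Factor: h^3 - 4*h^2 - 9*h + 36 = (h - 3)*(h^2 - h - 12) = (h - 3)*(h + 3)*(h - 4)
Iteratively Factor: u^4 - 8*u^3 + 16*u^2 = (u)*(u^3 - 8*u^2 + 16*u) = u^2*(u^2 - 8*u + 16) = u^2*(u - 4)*(u - 4)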